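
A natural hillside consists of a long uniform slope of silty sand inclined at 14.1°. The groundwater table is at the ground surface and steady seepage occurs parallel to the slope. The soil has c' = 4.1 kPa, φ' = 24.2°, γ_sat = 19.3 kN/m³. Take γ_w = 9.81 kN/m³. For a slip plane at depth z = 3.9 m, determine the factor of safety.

FS = 1.11

With seepage parallel to the slope and the water table at the surface, the effective normal stress on the slip plane uses the buoyant unit weight γ' = γ_sat − γ_w while the driving shear stress uses γ_sat:
FS = [c' + γ' z cos²β tanφ'] / [γ_sat z sinβ cosβ]
γ' = 19.3 − 9.81 = 9.49 kN/m³
Numerator = 4.1 + 9.49·3.9·cos²14.1°·tan24.2° = 4.1 + 9.49·3.9·0.9407·0.4494 = 19.746 kPa
Denominator = 19.3·3.9·sin14.1°·cos14.1° = 19.3·3.9·0.2436·0.9699 = 17.784 kPa
FS = 19.746 / 17.784 = 1.110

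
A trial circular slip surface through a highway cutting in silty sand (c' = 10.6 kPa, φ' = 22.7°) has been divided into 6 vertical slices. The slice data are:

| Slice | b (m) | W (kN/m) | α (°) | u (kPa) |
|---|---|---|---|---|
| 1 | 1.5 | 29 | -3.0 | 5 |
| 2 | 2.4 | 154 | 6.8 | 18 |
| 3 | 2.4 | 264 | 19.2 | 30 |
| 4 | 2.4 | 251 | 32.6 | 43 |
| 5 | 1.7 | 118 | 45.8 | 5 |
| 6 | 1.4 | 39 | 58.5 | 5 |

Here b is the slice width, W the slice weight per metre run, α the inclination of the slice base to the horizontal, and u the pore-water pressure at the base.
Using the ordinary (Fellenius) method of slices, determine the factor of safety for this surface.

Ordinary method of slices: FS = Σ[c'·Δl_i + (W_i cosα_i − u_i·Δl_i)·tanφ'] / Σ W_i sinα_i, with Δl_i = b_i / cosα_i.
Slice 1: Δl = 1.5/cos(-3.0°) = 1.502 m; N'_1 = 29·cos(-3.0°) − 5·1.502 = 21.4; c'Δl = 15.92; W sinα = -1.5
Slice 2: Δl = 2.4/cos6.8° = 2.417 m; N'_2 = 154·cos6.8° − 18·2.417 = 109.4; c'Δl = 25.62; W sinα = 18.2
Slice 3: Δl = 2.4/cos19.2° = 2.541 m; N'_3 = 264·cos19.2° − 30·2.541 = 173.1; c'Δl = 26.94; W sinα = 86.8
Slice 4: Δl = 2.4/cos32.6° = 2.849 m; N'_4 = 251·cos32.6° − 43·2.849 = 89.0; c'Δl = 30.20; W sinα = 135.2
Slice 5: Δl = 1.7/cos45.8° = 2.438 m; N'_5 = 118·cos45.8° − 5·2.438 = 70.1; c'Δl = 25.85; W sinα = 84.6
Slice 6: Δl = 1.4/cos58.5° = 2.679 m; N'_6 = 39·cos58.5° − 5·2.679 = 7.0; c'Δl = 28.40; W sinα = 33.3
Σc'Δl = 152.9 kN/m; ΣN' = 469.9 kN/m; ΣW sinα = 356.6 kN/m
Resisting = 152.9 + 469.9·tan22.7° = 152.9 + 196.6 = 349.5 kN/m
FS = 349.5 / 356.6 = 0.980

FS = 0.98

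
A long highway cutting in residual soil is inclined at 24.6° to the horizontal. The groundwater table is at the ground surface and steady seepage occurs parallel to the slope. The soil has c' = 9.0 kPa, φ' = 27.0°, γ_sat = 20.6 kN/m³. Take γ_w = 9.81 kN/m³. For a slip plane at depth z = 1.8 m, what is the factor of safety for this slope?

FS = 1.22

With seepage parallel to the slope and the water table at the surface, the effective normal stress on the slip plane uses the buoyant unit weight γ' = γ_sat − γ_w while the driving shear stress uses γ_sat:
FS = [c' + γ' z cos²β tanφ'] / [γ_sat z sinβ cosβ]
γ' = 20.6 − 9.81 = 10.79 kN/m³
Numerator = 9.0 + 10.79·1.8·cos²24.6°·tan27.0° = 9.0 + 10.79·1.8·0.8267·0.5095 = 17.181 kPa
Denominator = 20.6·1.8·sin24.6°·cos24.6° = 20.6·1.8·0.4163·0.9092 = 14.035 kPa
FS = 17.181 / 14.035 = 1.224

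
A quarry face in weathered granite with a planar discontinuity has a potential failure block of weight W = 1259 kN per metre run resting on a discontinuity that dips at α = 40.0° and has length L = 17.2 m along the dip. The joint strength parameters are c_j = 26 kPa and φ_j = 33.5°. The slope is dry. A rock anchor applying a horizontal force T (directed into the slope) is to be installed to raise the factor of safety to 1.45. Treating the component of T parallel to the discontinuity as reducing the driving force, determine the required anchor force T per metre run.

Resolving forces along and normal to the sliding plane, with the horizontal anchor force T adding T·sinα to the effective normal force and T·cosα acting up the plane against the driving force:
FS = [c_jL + (W cosα + T sinα) tanφ_j] / [W sinα − T cosα]
Without the anchor: N' = 964.4 kN/m, driving T_d = 809.3 kN/m, resisting R = 26·17.2 + 964.4·tan33.5° = 1085.6 kN/m, FS = 1.34.
Setting FS = 1.45 and solving for T:
1.45·(809.3 − T cos40.0°) = 1085.6 + T sin40.0°·tan33.5°
T·(sin40.0°·tan33.5° + 1.45·cos40.0°) = 1.45·809.3 − 1085.6
T·(0.6428·0.6619 + 1.45·0.7660) = 1173.4 − 1085.6 = 87.9
T·1.5362 = 87.9
T = 57.2 kN/m

T = 57 kN/m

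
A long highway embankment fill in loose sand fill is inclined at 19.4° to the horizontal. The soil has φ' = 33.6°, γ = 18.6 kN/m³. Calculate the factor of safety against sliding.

For a dry cohesionless infinite slope the factor of safety is FS = tanφ' / tanβ.
FS = tan33.6° / tan19.4° = 0.6644 / 0.3522 = 1.887

FS = 1.89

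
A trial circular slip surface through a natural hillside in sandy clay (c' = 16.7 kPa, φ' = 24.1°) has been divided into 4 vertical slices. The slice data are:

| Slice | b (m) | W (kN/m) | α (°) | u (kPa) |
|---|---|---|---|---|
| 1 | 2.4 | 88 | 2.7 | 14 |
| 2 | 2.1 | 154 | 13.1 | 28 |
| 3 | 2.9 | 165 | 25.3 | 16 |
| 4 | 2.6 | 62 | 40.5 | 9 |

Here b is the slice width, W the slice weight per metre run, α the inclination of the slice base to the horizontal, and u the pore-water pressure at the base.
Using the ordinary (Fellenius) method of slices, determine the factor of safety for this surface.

Ordinary method of slices: FS = Σ[c'·Δl_i + (W_i cosα_i − u_i·Δl_i)·tanφ'] / Σ W_i sinα_i, with Δl_i = b_i / cosα_i.
Slice 1: Δl = 2.4/cos2.7° = 2.403 m; N'_1 = 88·cos2.7° − 14·2.403 = 54.3; c'Δl = 40.12; W sinα = 4.1
Slice 2: Δl = 2.1/cos13.1° = 2.156 m; N'_2 = 154·cos13.1° − 28·2.156 = 89.6; c'Δl = 36.01; W sinα = 34.9
Slice 3: Δl = 2.9/cos25.3° = 3.208 m; N'_3 = 165·cos25.3° − 16·3.208 = 97.9; c'Δl = 53.57; W sinα = 70.5
Slice 4: Δl = 2.6/cos40.5° = 3.419 m; N'_4 = 62·cos40.5° − 9·3.419 = 16.4; c'Δl = 57.10; W sinα = 40.3
Σc'Δl = 186.8 kN/m; ΣN' = 258.1 kN/m; ΣW sinα = 149.8 kN/m
Resisting = 186.8 + 258.1·tan24.1° = 186.8 + 115.5 = 302.3 kN/m
FS = 302.3 / 149.8 = 2.017

FS = 2.02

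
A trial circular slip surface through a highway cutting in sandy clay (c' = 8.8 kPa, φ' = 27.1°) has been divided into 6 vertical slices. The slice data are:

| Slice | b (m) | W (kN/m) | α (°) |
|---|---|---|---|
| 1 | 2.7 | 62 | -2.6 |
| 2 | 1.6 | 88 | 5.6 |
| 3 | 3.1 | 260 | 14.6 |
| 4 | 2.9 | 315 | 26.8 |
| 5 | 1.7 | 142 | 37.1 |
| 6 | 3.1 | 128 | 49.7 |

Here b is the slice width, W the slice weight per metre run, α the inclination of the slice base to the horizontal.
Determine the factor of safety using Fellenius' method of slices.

Ordinary method of slices: FS = Σ[c'·Δl_i + (W_i cosα_i)·tanφ'] / Σ W_i sinα_i, with Δl_i = b_i / cosα_i.
Slice 1: Δl = 2.7/cos(-2.6°) = 2.703 m; N'_1 = 62·cos(-2.6°) = 61.9; c'Δl = 23.78; W sinα = -2.8
Slice 2: Δl = 1.6/cos5.6° = 1.608 m; N'_2 = 88·cos5.6° = 87.6; c'Δl = 14.15; W sinα = 8.6
Slice 3: Δl = 3.1/cos14.6° = 3.203 m; N'_3 = 260·cos14.6° = 251.6; c'Δl = 28.19; W sinα = 65.5
Slice 4: Δl = 2.9/cos26.8° = 3.249 m; N'_4 = 315·cos26.8° = 281.2; c'Δl = 28.59; W sinα = 142.0
Slice 5: Δl = 1.7/cos37.1° = 2.131 m; N'_5 = 142·cos37.1° = 113.3; c'Δl = 18.76; W sinα = 85.7
Slice 6: Δl = 3.1/cos49.7° = 4.793 m; N'_6 = 128·cos49.7° = 82.8; c'Δl = 42.18; W sinα = 97.6
Σc'Δl = 155.6 kN/m; ΣN' = 878.3 kN/m; ΣW sinα = 396.6 kN/m
Resisting = 155.6 + 878.3·tan27.1° = 155.6 + 449.5 = 605.1 kN/m
FS = 605.1 / 396.6 = 1.526

FS = 1.53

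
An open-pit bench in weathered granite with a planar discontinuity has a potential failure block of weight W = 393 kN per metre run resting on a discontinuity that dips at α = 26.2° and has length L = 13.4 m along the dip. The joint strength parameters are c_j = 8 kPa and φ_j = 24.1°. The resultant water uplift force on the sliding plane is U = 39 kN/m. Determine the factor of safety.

Resolving the block weight along and normal to the plane and applying the Mohr–Coulomb strength on the joint:
N' = W cosα − U = 393·cos26.2° − 39 = 313.6 kN/m
Driving force T = W sinα = 393·sin26.2° = 173.5 kN/m
Resisting force R = c_j·L + N'·tanφ_j = 8·13.4 + 313.6·tan24.1° = 107.2 + 140.3 = 247.5 kN/m
FS = R / T = 247.5 / 173.5 = 1.426

FS = 1.43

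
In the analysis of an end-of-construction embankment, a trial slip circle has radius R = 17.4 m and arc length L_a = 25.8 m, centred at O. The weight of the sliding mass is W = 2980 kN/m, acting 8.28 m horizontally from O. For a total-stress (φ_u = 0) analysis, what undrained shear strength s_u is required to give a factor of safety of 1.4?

s_u = 76.9 kPa

FS = s_u·L_a·R / (W·d), so s_u = FS·W·d / (L_a·R).
s_u = 1.4·2980·8.28 / (25.80·17.4) = 34544.2 / 448.92 = 76.95 kPa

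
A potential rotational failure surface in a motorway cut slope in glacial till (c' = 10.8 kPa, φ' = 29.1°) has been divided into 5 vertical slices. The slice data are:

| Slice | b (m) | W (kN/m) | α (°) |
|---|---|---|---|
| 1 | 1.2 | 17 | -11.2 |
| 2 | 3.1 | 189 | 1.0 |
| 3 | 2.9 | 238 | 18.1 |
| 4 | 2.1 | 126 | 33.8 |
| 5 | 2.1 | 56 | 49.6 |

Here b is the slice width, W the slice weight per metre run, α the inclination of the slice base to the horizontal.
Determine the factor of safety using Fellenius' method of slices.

Ordinary method of slices: FS = Σ[c'·Δl_i + (W_i cosα_i)·tanφ'] / Σ W_i sinα_i, with Δl_i = b_i / cosα_i.
Slice 1: Δl = 1.2/cos(-11.2°) = 1.223 m; N'_1 = 17·cos(-11.2°) = 16.7; c'Δl = 13.21; W sinα = -3.3
Slice 2: Δl = 3.1/cos1.0° = 3.100 m; N'_2 = 189·cos1.0° = 189.0; c'Δl = 33.49; W sinα = 3.3
Slice 3: Δl = 2.9/cos18.1° = 3.051 m; N'_3 = 238·cos18.1° = 226.2; c'Δl = 32.95; W sinα = 73.9
Slice 4: Δl = 2.1/cos33.8° = 2.527 m; N'_4 = 126·cos33.8° = 104.7; c'Δl = 27.29; W sinα = 70.1
Slice 5: Δl = 2.1/cos49.6° = 3.240 m; N'_5 = 56·cos49.6° = 36.3; c'Δl = 34.99; W sinα = 42.6
Σc'Δl = 141.9 kN/m; ΣN' = 572.9 kN/m; ΣW sinα = 186.7 kN/m
Resisting = 141.9 + 572.9·tan29.1° = 141.9 + 318.9 = 460.8 kN/m
FS = 460.8 / 186.7 = 2.468

FS = 2.47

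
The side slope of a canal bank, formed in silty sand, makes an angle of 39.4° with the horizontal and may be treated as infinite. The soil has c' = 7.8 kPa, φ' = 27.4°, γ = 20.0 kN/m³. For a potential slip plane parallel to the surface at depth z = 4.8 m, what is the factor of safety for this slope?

For an infinite slope with a slip plane parallel to the surface (no pore pressure): FS = [c' + γz cos²β tanφ'] / [γz sinβ cosβ].
γz = 20.0·4.8 = 96.00 kN/m²
Numerator = 7.8 + 96.00·cos²39.4°·tan27.4° = 7.8 + 96.00·0.5971·0.5184 = 37.514 kPa
Denominator = 96.00·sin39.4°·cos39.4° = 96.00·0.6347·0.7727 = 47.086 kPa
FS = 37.514 / 47.086 = 0.797

FS = 0.80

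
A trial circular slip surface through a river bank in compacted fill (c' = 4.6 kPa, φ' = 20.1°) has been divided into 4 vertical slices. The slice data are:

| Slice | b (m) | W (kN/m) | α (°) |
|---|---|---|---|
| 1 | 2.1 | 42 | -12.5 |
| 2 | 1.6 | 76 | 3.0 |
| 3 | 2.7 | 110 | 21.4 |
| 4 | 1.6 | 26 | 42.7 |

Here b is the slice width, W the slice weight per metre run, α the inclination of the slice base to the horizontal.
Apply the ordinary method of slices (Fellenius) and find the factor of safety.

Ordinary method of slices: FS = Σ[c'·Δl_i + (W_i cosα_i)·tanφ'] / Σ W_i sinα_i, with Δl_i = b_i / cosα_i.
Slice 1: Δl = 2.1/cos(-12.5°) = 2.151 m; N'_1 = 42·cos(-12.5°) = 41.0; c'Δl = 9.89; W sinα = -9.1
Slice 2: Δl = 1.6/cos3.0° = 1.602 m; N'_2 = 76·cos3.0° = 75.9; c'Δl = 7.37; W sinα = 4.0
Slice 3: Δl = 2.7/cos21.4° = 2.900 m; N'_3 = 110·cos21.4° = 102.4; c'Δl = 13.34; W sinα = 40.1
Slice 4: Δl = 1.6/cos42.7° = 2.177 m; N'_4 = 26·cos42.7° = 19.1; c'Δl = 10.01; W sinα = 17.6
Σc'Δl = 40.6 kN/m; ΣN' = 238.4 kN/m; ΣW sinα = 52.7 kN/m
Resisting = 40.6 + 238.4·tan20.1° = 40.6 + 87.3 = 127.9 kN/m
FS = 127.9 / 52.7 = 2.428

FS = 2.43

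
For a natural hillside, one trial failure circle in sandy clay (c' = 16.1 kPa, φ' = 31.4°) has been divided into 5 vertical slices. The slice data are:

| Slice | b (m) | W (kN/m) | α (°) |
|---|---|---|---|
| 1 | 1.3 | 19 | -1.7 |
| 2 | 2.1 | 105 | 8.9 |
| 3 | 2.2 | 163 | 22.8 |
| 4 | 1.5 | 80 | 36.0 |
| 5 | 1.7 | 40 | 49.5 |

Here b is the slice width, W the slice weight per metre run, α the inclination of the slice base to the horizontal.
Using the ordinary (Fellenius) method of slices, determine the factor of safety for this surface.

Ordinary method of slices: FS = Σ[c'·Δl_i + (W_i cosα_i)·tanφ'] / Σ W_i sinα_i, with Δl_i = b_i / cosα_i.
Slice 1: Δl = 1.3/cos(-1.7°) = 1.301 m; N'_1 = 19·cos(-1.7°) = 19.0; c'Δl = 20.94; W sinα = -0.6
Slice 2: Δl = 2.1/cos8.9° = 2.126 m; N'_2 = 105·cos8.9° = 103.7; c'Δl = 34.22; W sinα = 16.2
Slice 3: Δl = 2.2/cos22.8° = 2.386 m; N'_3 = 163·cos22.8° = 150.3; c'Δl = 38.42; W sinα = 63.2
Slice 4: Δl = 1.5/cos36.0° = 1.854 m; N'_4 = 80·cos36.0° = 64.7; c'Δl = 29.85; W sinα = 47.0
Slice 5: Δl = 1.7/cos49.5° = 2.618 m; N'_5 = 40·cos49.5° = 26.0; c'Δl = 42.14; W sinα = 30.4
Σc'Δl = 165.6 kN/m; ΣN' = 363.7 kN/m; ΣW sinα = 156.3 kN/m
Resisting = 165.6 + 363.7·tan31.4° = 165.6 + 222.0 = 387.6 kN/m
FS = 387.6 / 156.3 = 2.480

FS = 2.48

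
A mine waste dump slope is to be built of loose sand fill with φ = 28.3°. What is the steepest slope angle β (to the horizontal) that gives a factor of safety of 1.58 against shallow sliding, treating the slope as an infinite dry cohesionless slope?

For an infinite dry cohesionless slope FS = tanφ/tanβ, so tanβ = tanφ / FS.
tanβ = tan28.3° / 1.58 = 0.5384 / 1.58 = 0.3408
β = arctan(0.3408) = 18.82°

β = 18.8°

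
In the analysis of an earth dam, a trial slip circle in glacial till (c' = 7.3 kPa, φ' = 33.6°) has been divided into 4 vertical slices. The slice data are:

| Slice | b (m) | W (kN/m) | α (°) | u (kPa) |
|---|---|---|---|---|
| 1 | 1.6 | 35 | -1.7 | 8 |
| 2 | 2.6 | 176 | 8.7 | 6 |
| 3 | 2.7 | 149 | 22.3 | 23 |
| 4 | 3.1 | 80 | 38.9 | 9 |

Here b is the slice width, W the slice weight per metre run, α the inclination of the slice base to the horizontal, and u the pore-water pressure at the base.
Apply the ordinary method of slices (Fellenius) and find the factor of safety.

Ordinary method of slices: FS = Σ[c'·Δl_i + (W_i cosα_i − u_i·Δl_i)·tanφ'] / Σ W_i sinα_i, with Δl_i = b_i / cosα_i.
Slice 1: Δl = 1.6/cos(-1.7°) = 1.601 m; N'_1 = 35·cos(-1.7°) − 8·1.601 = 22.2; c'Δl = 11.69; W sinα = -1.0
Slice 2: Δl = 2.6/cos8.7° = 2.630 m; N'_2 = 176·cos8.7° − 6·2.630 = 158.2; c'Δl = 19.20; W sinα = 26.6
Slice 3: Δl = 2.7/cos22.3° = 2.918 m; N'_3 = 149·cos22.3° − 23·2.918 = 70.7; c'Δl = 21.30; W sinα = 56.5
Slice 4: Δl = 3.1/cos38.9° = 3.983 m; N'_4 = 80·cos38.9° − 9·3.983 = 26.4; c'Δl = 29.08; W sinα = 50.2
Σc'Δl = 81.3 kN/m; ΣN' = 277.5 kN/m; ΣW sinα = 132.4 kN/m
Resisting = 81.3 + 277.5·tan33.6° = 81.3 + 184.4 = 265.7 kN/m
FS = 265.7 / 132.4 = 2.007

FS = 2.01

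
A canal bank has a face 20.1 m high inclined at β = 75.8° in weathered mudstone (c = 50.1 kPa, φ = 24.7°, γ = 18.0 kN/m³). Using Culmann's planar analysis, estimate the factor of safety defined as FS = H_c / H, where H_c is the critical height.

FS = 1.31

H_c = (4c/γ) · sinβ cosφ / [1 − cos(β − φ)]
    = (4·50.1/18.0) · sin75.8°·cos24.7° / [1 − cos51.1°]
    = 11.133 · 0.8807 / 0.3720 = 26.36 m
FS = H_c / H = 26.36 / 20.1 = 1.311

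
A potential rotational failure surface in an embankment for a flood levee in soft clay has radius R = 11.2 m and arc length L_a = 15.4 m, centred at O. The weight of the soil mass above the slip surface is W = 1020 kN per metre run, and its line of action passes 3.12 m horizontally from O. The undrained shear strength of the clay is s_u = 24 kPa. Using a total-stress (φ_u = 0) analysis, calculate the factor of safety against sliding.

Taking moments about the centre O, the resisting moment is provided by the undrained shear strength acting along the arc:
M_R = s_u·L_a·R = 24·15.40·11.2 = 4139.5 kN·m/m
M_D = W·d = 1020·3.12 = 3182.4 kN·m/m
FS = M_R / M_D = 4139.5 / 3182.4 = 1.301

FS = 1.30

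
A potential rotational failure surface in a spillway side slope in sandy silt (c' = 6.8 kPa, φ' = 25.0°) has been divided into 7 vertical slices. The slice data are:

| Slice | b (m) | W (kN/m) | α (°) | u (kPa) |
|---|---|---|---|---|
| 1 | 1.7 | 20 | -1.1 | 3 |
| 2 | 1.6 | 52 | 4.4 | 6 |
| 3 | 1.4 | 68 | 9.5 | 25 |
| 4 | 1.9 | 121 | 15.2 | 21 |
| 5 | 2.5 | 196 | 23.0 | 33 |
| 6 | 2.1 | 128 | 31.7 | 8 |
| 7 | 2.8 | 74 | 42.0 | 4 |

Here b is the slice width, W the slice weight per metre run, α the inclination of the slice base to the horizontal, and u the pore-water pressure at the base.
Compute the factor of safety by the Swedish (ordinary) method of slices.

FS = 1.19

Ordinary method of slices: FS = Σ[c'·Δl_i + (W_i cosα_i − u_i·Δl_i)·tanφ'] / Σ W_i sinα_i, with Δl_i = b_i / cosα_i.
Slice 1: Δl = 1.7/cos(-1.1°) = 1.700 m; N'_1 = 20·cos(-1.1°) − 3·1.700 = 14.9; c'Δl = 11.56; W sinα = -0.4
Slice 2: Δl = 1.6/cos4.4° = 1.605 m; N'_2 = 52·cos4.4° − 6·1.605 = 42.2; c'Δl = 10.91; W sinα = 4.0
Slice 3: Δl = 1.4/cos9.5° = 1.419 m; N'_3 = 68·cos9.5° − 25·1.419 = 31.6; c'Δl = 9.65; W sinα = 11.2
Slice 4: Δl = 1.9/cos15.2° = 1.969 m; N'_4 = 121·cos15.2° − 21·1.969 = 75.4; c'Δl = 13.39; W sinα = 31.7
Slice 5: Δl = 2.5/cos23.0° = 2.716 m; N'_5 = 196·cos23.0° − 33·2.716 = 90.8; c'Δl = 18.47; W sinα = 76.6
Slice 6: Δl = 2.1/cos31.7° = 2.468 m; N'_6 = 128·cos31.7° − 8·2.468 = 89.2; c'Δl = 16.78; W sinα = 67.3
Slice 7: Δl = 2.8/cos42.0° = 3.768 m; N'_7 = 74·cos42.0° − 4·3.768 = 39.9; c'Δl = 25.62; W sinα = 49.5
Σc'Δl = 106.4 kN/m; ΣN' = 384.0 kN/m; ΣW sinα = 239.9 kN/m
Resisting = 106.4 + 384.0·tan25.0° = 106.4 + 179.1 = 285.4 kN/m
FS = 285.4 / 239.9 = 1.190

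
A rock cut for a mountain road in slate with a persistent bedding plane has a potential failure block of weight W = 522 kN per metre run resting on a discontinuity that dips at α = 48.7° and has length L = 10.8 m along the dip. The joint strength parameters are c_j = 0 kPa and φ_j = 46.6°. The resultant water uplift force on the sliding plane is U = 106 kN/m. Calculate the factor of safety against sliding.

Resolving the block weight along and normal to the plane and applying the Mohr–Coulomb strength on the joint:
N' = W cosα − U = 522·cos48.7° − 106 = 238.5 kN/m
Driving force T = W sinα = 522·sin48.7° = 392.2 kN/m
Resisting force R = c_j·L + N'·tanφ_j = 0·10.8 + 238.5·tan46.6° = 0.0 + 252.2 = 252.2 kN/m
FS = R / T = 252.2 / 392.2 = 0.643

FS = 0.64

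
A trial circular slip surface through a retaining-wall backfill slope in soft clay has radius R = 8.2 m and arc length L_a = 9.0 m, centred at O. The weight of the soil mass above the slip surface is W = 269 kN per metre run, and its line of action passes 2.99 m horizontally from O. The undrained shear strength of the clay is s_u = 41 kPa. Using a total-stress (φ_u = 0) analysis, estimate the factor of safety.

Taking moments about the centre O, the resisting moment is provided by the undrained shear strength acting along the arc:
M_R = s_u·L_a·R = 41·9.00·8.2 = 3025.8 kN·m/m
M_D = W·d = 269·2.99 = 804.3 kN·m/m
FS = M_R / M_D = 3025.8 / 804.3 = 3.762

FS = 3.76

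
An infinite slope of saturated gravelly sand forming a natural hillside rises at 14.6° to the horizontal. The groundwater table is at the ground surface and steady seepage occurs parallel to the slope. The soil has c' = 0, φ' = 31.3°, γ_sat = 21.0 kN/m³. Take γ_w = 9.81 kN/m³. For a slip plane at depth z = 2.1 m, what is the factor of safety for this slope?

With seepage parallel to the slope and the water table at the surface, the effective normal stress on the slip plane uses the buoyant unit weight γ' = γ_sat − γ_w while the driving shear stress uses γ_sat:
FS = [c' + γ' z cos²β tanφ'] / [γ_sat z sinβ cosβ]
(For c' = 0 this reduces to FS = (γ'/γ_sat)·tanφ'/tanβ.)
γ' = 21.0 − 9.81 = 11.19 kN/m³
Numerator = 0.0 + 11.19·2.1·cos²14.6°·tan31.3° = 0.0 + 11.19·2.1·0.9365·0.6080 = 13.380 kPa
Denominator = 21.0·2.1·sin14.6°·cos14.6° = 21.0·2.1·0.2521·0.9677 = 10.757 kPa
FS = 13.380 / 10.757 = 1.244

FS = 1.24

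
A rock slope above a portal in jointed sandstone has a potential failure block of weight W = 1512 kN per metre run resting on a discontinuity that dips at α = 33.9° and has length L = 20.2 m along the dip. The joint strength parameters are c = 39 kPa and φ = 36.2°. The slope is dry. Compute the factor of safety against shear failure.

Resolving the block weight along and normal to the plane and applying the Mohr–Coulomb strength on the joint:
N' = W cosα = 1512·cos33.9° = 1255.0 kN/m
Driving force T = W sinα = 1512·sin33.9° = 843.3 kN/m
Resisting force R = c·L + N'·tanφ = 39·20.2 + 1255.0·tan36.2° = 787.8 + 918.5 = 1706.3 kN/m
FS = R / T = 1706.3 / 843.3 = 2.023

FS = 2.02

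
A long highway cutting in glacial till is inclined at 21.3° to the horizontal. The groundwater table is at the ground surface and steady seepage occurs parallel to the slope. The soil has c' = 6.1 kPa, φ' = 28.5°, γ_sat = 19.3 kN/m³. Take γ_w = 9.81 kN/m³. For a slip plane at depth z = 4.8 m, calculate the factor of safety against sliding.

With seepage parallel to the slope and the water table at the surface, the effective normal stress on the slip plane uses the buoyant unit weight γ' = γ_sat − γ_w while the driving shear stress uses γ_sat:
FS = [c' + γ' z cos²β tanφ'] / [γ_sat z sinβ cosβ]
γ' = 19.3 − 9.81 = 9.49 kN/m³
Numerator = 6.1 + 9.49·4.8·cos²21.3°·tan28.5° = 6.1 + 9.49·4.8·0.8680·0.5430 = 27.569 kPa
Denominator = 19.3·4.8·sin21.3°·cos21.3° = 19.3·4.8·0.3633·0.9317 = 31.353 kPa
FS = 27.569 / 31.353 = 0.879

FS = 0.88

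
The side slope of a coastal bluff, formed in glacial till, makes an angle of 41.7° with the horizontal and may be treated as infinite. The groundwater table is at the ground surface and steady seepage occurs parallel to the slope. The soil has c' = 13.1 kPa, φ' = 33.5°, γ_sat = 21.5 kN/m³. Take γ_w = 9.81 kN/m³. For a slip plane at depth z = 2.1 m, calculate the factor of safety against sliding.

With seepage parallel to the slope and the water table at the surface, the effective normal stress on the slip plane uses the buoyant unit weight γ' = γ_sat − γ_w while the driving shear stress uses γ_sat:
FS = [c' + γ' z cos²β tanφ'] / [γ_sat z sinβ cosβ]
γ' = 21.5 − 9.81 = 11.69 kN/m³
Numerator = 13.1 + 11.69·2.1·cos²41.7°·tan33.5° = 13.1 + 11.69·2.1·0.5575·0.6619 = 22.158 kPa
Denominator = 21.5·2.1·sin41.7°·cos41.7° = 21.5·2.1·0.6652·0.7466 = 22.425 kPa
FS = 22.158 / 22.425 = 0.988

FS = 0.99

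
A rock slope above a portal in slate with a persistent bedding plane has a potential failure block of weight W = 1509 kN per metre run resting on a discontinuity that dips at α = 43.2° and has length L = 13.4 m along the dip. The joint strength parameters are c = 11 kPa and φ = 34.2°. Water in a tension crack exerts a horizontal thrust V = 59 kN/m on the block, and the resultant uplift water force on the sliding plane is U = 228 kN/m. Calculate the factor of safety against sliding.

FS = 0.66

Resolving the block weight along and normal to the plane and applying the Mohr–Coulomb strength on the joint:
N' = W cosα − U − V sinα = 1509·cos43.2° − 228 − 59·sin43.2° = 831.6 kN/m
Driving force T = W sinα + V cosα = 1509·sin43.2° + 59·cos43.2° = 1076.0 kN/m
Resisting force R = c·L + N'·tanφ = 11·13.4 + 831.6·tan34.2° = 147.4 + 565.2 = 712.6 kN/m
FS = R / T = 712.6 / 1076.0 = 0.662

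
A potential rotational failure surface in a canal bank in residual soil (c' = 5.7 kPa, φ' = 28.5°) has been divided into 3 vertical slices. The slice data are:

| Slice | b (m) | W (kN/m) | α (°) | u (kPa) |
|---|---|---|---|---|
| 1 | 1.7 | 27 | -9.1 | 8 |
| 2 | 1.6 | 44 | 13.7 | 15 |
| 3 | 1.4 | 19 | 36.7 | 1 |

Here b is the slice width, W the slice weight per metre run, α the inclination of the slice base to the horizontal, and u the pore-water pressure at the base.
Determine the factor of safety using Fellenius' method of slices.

FS = 3.04

Ordinary method of slices: FS = Σ[c'·Δl_i + (W_i cosα_i − u_i·Δl_i)·tanφ'] / Σ W_i sinα_i, with Δl_i = b_i / cosα_i.
Slice 1: Δl = 1.7/cos(-9.1°) = 1.722 m; N'_1 = 27·cos(-9.1°) − 8·1.722 = 12.9; c'Δl = 9.81; W sinα = -4.3
Slice 2: Δl = 1.6/cos13.7° = 1.647 m; N'_2 = 44·cos13.7° − 15·1.647 = 18.0; c'Δl = 9.39; W sinα = 10.4
Slice 3: Δl = 1.4/cos36.7° = 1.746 m; N'_3 = 19·cos36.7° − 1·1.746 = 13.5; c'Δl = 9.95; W sinα = 11.4
Σc'Δl = 29.2 kN/m; ΣN' = 44.4 kN/m; ΣW sinα = 17.5 kN/m
Resisting = 29.2 + 44.4·tan28.5° = 29.2 + 24.1 = 53.3 kN/m
FS = 53.3 / 17.5 = 3.043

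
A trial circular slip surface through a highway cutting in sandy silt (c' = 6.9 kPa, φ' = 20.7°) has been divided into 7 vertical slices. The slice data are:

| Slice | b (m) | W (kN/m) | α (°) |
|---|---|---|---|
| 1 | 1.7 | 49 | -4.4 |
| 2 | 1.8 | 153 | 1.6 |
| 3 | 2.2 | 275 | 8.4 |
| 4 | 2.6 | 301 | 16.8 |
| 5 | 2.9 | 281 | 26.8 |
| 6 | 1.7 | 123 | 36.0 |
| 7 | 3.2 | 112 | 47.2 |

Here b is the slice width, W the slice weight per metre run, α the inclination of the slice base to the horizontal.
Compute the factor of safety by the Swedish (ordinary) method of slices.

Ordinary method of slices: FS = Σ[c'·Δl_i + (W_i cosα_i)·tanφ'] / Σ W_i sinα_i, with Δl_i = b_i / cosα_i.
Slice 1: Δl = 1.7/cos(-4.4°) = 1.705 m; N'_1 = 49·cos(-4.4°) = 48.9; c'Δl = 11.76; W sinα = -3.8
Slice 2: Δl = 1.8/cos1.6° = 1.801 m; N'_2 = 153·cos1.6° = 152.9; c'Δl = 12.42; W sinα = 4.3
Slice 3: Δl = 2.2/cos8.4° = 2.224 m; N'_3 = 275·cos8.4° = 272.0; c'Δl = 15.34; W sinα = 40.2
Slice 4: Δl = 2.6/cos16.8° = 2.716 m; N'_4 = 301·cos16.8° = 288.2; c'Δl = 18.74; W sinα = 87.0
Slice 5: Δl = 2.9/cos26.8° = 3.249 m; N'_5 = 281·cos26.8° = 250.8; c'Δl = 22.42; W sinα = 126.7
Slice 6: Δl = 1.7/cos36.0° = 2.101 m; N'_6 = 123·cos36.0° = 99.5; c'Δl = 14.50; W sinα = 72.3
Slice 7: Δl = 3.2/cos47.2° = 4.710 m; N'_7 = 112·cos47.2° = 76.1; c'Δl = 32.50; W sinα = 82.2
Σc'Δl = 127.7 kN/m; ΣN' = 1188.4 kN/m; ΣW sinα = 408.9 kN/m
Resisting = 127.7 + 1188.4·tan20.7° = 127.7 + 449.1 = 576.8 kN/m
FS = 576.8 / 408.9 = 1.411

FS = 1.41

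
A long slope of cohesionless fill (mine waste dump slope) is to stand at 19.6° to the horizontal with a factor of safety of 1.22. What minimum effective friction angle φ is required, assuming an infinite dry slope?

φ = 23.5°

FS = tanφ/tanβ ⇒ tanφ = FS · tanβ = 1.22 · tan19.6° = 0.4344
φ = arctan(0.4344) = 23.48°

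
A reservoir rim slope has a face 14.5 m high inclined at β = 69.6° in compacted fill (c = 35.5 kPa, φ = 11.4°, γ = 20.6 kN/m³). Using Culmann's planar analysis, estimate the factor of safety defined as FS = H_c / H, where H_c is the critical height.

FS = 0.92

H_c = (4c/γ) · sinβ cosφ / [1 − cos(β − φ)]
    = (4·35.5/20.6) · sin69.6°·cos11.4° / [1 − cos58.2°]
    = 6.893 · 0.9188 / 0.4730 = 13.39 m
FS = H_c / H = 13.39 / 14.5 = 0.923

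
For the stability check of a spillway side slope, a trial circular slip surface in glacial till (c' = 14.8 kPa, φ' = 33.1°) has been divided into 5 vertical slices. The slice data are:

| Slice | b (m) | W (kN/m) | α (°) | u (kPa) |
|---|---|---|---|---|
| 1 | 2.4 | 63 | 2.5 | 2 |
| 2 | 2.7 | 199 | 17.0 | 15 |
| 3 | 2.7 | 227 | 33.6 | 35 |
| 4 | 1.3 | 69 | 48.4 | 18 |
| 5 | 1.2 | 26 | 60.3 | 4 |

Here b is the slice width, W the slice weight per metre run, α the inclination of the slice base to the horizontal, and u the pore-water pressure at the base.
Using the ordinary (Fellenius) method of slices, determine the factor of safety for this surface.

FS = 1.47

Ordinary method of slices: FS = Σ[c'·Δl_i + (W_i cosα_i − u_i·Δl_i)·tanφ'] / Σ W_i sinα_i, with Δl_i = b_i / cosα_i.
Slice 1: Δl = 2.4/cos2.5° = 2.402 m; N'_1 = 63·cos2.5° − 2·2.402 = 58.1; c'Δl = 35.55; W sinα = 2.7
Slice 2: Δl = 2.7/cos17.0° = 2.823 m; N'_2 = 199·cos17.0° − 15·2.823 = 148.0; c'Δl = 41.79; W sinα = 58.2
Slice 3: Δl = 2.7/cos33.6° = 3.242 m; N'_3 = 227·cos33.6° − 35·3.242 = 75.6; c'Δl = 47.98; W sinα = 125.6
Slice 4: Δl = 1.3/cos48.4° = 1.958 m; N'_4 = 69·cos48.4° − 18·1.958 = 10.6; c'Δl = 28.98; W sinα = 51.6
Slice 5: Δl = 1.2/cos60.3° = 2.422 m; N'_5 = 26·cos60.3° − 4·2.422 = 3.2; c'Δl = 35.85; W sinα = 22.6
Σc'Δl = 190.1 kN/m; ΣN' = 295.5 kN/m; ΣW sinα = 260.7 kN/m
Resisting = 190.1 + 295.5·tan33.1° = 190.1 + 192.6 = 382.8 kN/m
FS = 382.8 / 260.7 = 1.468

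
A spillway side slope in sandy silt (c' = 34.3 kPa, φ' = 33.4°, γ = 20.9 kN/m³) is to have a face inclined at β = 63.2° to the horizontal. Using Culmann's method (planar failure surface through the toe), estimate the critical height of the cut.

Culmann's analysis gives the critical failure plane at α_cr = (β + φ')/2 = (63.2 + 33.4)/2 = 48.3°, and the critical height
H_c = (4c'/γ) · sinβ cosφ' / [1 − cos(β − φ')]
    = (4·34.3/20.9) · sin63.2°·cos33.4° / [1 − cos(29.8°)]
    = 6.565 · 0.8926·0.8348 / [1 − 0.8678]
    = 6.565 · 0.7452 / 0.1322
    = 36.99 m

H_c = 36.99 m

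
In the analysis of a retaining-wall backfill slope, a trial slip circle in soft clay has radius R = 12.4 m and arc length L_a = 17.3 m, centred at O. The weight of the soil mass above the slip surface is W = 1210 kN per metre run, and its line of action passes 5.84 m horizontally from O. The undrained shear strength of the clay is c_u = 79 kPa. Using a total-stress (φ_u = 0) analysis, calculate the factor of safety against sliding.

Taking moments about the centre O, the resisting moment is provided by the undrained shear strength acting along the arc:
M_R = c_u·L_a·R = 79·17.30·12.4 = 16947.1 kN·m/m
M_D = W·d = 1210·5.84 = 7066.4 kN·m/m
FS = M_R / M_D = 16947.1 / 7066.4 = 2.398

FS = 2.40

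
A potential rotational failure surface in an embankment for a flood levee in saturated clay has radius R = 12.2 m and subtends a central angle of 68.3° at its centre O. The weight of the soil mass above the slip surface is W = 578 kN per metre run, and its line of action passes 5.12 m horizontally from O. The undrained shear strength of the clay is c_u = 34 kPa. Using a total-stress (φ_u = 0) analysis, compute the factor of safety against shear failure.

Taking moments about the centre O, the resisting moment is provided by the undrained shear strength acting along the arc:
Arc length L_a = R·θ = 12.2·(68.3°·π/180) = 12.2·1.1921 = 14.54 m
M_R = c_u·L_a·R = 34·14.54·12.2 = 6032.5 kN·m/m
M_D = W·d = 578·5.12 = 2959.4 kN·m/m
FS = M_R / M_D = 6032.5 / 2959.4 = 2.038

FS = 2.04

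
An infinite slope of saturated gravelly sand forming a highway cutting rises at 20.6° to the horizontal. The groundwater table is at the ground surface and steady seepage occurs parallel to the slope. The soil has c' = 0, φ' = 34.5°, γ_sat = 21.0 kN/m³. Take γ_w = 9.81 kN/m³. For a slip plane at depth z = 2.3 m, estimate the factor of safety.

FS = 0.97

With seepage parallel to the slope and the water table at the surface, the effective normal stress on the slip plane uses the buoyant unit weight γ' = γ_sat − γ_w while the driving shear stress uses γ_sat:
FS = [c' + γ' z cos²β tanφ'] / [γ_sat z sinβ cosβ]
(For c' = 0 this reduces to FS = (γ'/γ_sat)·tanφ'/tanβ.)
γ' = 21.0 − 9.81 = 11.19 kN/m³
Numerator = 0.0 + 11.19·2.3·cos²20.6°·tan34.5° = 0.0 + 11.19·2.3·0.8762·0.6873 = 15.499 kPa
Denominator = 21.0·2.3·sin20.6°·cos20.6° = 21.0·2.3·0.3518·0.9361 = 15.907 kPa
FS = 15.499 / 15.907 = 0.974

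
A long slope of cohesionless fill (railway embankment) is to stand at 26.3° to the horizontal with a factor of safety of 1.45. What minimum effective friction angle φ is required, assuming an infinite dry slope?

FS = tanφ/tanβ ⇒ tanφ = FS · tanβ = 1.45 · tan26.3° = 0.7166
φ = arctan(0.7166) = 35.63°

φ = 35.6°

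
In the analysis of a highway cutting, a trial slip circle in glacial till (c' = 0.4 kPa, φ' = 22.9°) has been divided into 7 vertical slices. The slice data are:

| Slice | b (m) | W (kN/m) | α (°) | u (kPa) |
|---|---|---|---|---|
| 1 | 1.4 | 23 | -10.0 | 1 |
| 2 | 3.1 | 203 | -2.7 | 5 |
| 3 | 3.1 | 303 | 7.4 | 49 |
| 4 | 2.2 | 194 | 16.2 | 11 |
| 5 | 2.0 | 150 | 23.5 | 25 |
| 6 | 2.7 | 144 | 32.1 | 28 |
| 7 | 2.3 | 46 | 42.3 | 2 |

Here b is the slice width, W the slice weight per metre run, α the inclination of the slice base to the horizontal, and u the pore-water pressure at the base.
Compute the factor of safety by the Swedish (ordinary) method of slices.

Ordinary method of slices: FS = Σ[c'·Δl_i + (W_i cosα_i − u_i·Δl_i)·tanφ'] / Σ W_i sinα_i, with Δl_i = b_i / cosα_i.
Slice 1: Δl = 1.4/cos(-10.0°) = 1.422 m; N'_1 = 23·cos(-10.0°) − 1·1.422 = 21.2; c'Δl = 0.57; W sinα = -4.0
Slice 2: Δl = 3.1/cos(-2.7°) = 3.103 m; N'_2 = 203·cos(-2.7°) − 5·3.103 = 187.3; c'Δl = 1.24; W sinα = -9.6
Slice 3: Δl = 3.1/cos7.4° = 3.126 m; N'_3 = 303·cos7.4° − 49·3.126 = 147.3; c'Δl = 1.25; W sinα = 39.0
Slice 4: Δl = 2.2/cos16.2° = 2.291 m; N'_4 = 194·cos16.2° − 11·2.291 = 161.1; c'Δl = 0.92; W sinα = 54.1
Slice 5: Δl = 2.0/cos23.5° = 2.181 m; N'_5 = 150·cos23.5° − 25·2.181 = 83.0; c'Δl = 0.87; W sinα = 59.8
Slice 6: Δl = 2.7/cos32.1° = 3.187 m; N'_6 = 144·cos32.1° − 28·3.187 = 32.7; c'Δl = 1.27; W sinα = 76.5
Slice 7: Δl = 2.3/cos42.3° = 3.110 m; N'_7 = 46·cos42.3° − 2·3.110 = 27.8; c'Δl = 1.24; W sinα = 31.0
Σc'Δl = 7.4 kN/m; ΣN' = 660.5 kN/m; ΣW sinα = 246.9 kN/m
Resisting = 7.4 + 660.5·tan22.9° = 7.4 + 279.0 = 286.4 kN/m
FS = 286.4 / 246.9 = 1.160

FS = 1.16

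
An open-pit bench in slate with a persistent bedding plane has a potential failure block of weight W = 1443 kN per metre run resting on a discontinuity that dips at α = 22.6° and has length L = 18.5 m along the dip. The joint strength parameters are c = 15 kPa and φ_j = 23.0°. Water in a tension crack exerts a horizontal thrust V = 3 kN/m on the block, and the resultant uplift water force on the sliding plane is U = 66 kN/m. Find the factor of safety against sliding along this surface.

FS = 1.46

Resolving the block weight along and normal to the plane and applying the Mohr–Coulomb strength on the joint:
N' = W cosα − U − V sinα = 1443·cos22.6° − 66 − 3·sin22.6° = 1265.0 kN/m
Driving force T = W sinα + V cosα = 1443·sin22.6° + 3·cos22.6° = 557.3 kN/m
Resisting force R = c·L + N'·tanφ_j = 15·18.5 + 1265.0·tan23.0° = 277.5 + 537.0 = 814.5 kN/m
FS = R / T = 814.5 / 557.3 = 1.461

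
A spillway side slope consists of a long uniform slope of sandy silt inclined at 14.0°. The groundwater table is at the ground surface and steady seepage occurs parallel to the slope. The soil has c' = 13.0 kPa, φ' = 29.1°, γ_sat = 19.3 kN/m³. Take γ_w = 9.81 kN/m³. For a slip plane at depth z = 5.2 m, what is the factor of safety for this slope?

FS = 1.65

With seepage parallel to the slope and the water table at the surface, the effective normal stress on the slip plane uses the buoyant unit weight γ' = γ_sat − γ_w while the driving shear stress uses γ_sat:
FS = [c' + γ' z cos²β tanφ'] / [γ_sat z sinβ cosβ]
γ' = 19.3 − 9.81 = 9.49 kN/m³
Numerator = 13.0 + 9.49·5.2·cos²14.0°·tan29.1° = 13.0 + 9.49·5.2·0.9415·0.5566 = 38.859 kPa
Denominator = 19.3·5.2·sin14.0°·cos14.0° = 19.3·5.2·0.2419·0.9703 = 23.558 kPa
FS = 38.859 / 23.558 = 1.650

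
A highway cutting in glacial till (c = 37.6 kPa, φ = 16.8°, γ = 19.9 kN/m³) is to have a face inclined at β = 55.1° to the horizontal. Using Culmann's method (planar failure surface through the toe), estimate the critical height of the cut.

H_c = 27.57 m

Culmann's analysis gives the critical failure plane at α_cr = (β + φ)/2 = (55.1 + 16.8)/2 = 36.0°, and the critical height
H_c = (4c/γ) · sinβ cosφ / [1 − cos(β − φ)]
    = (4·37.6/19.9) · sin55.1°·cos16.8° / [1 − cos(38.3°)]
    = 7.558 · 0.8202·0.9573 / [1 − 0.7848]
    = 7.558 · 0.7851 / 0.2152
    = 27.57 m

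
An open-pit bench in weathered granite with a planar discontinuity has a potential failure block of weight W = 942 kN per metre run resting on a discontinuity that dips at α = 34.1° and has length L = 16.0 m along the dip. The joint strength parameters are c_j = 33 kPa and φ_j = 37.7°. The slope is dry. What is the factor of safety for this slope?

Resolving the block weight along and normal to the plane and applying the Mohr–Coulomb strength on the joint:
N' = W cosα = 942·cos34.1° = 780.0 kN/m
Driving force T = W sinα = 942·sin34.1° = 528.1 kN/m
Resisting force R = c_j·L + N'·tanφ_j = 33·16.0 + 780.0·tan37.7° = 528.0 + 602.9 = 1130.9 kN/m
FS = R / T = 1130.9 / 528.1 = 2.141

FS = 2.14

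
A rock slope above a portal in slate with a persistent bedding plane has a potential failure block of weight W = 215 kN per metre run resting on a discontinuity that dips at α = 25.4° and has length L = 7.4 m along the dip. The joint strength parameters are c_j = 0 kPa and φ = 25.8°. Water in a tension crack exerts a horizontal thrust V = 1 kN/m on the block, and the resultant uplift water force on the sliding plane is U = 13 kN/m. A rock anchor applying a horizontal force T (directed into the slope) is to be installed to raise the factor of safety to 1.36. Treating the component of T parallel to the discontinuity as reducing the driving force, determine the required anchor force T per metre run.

T = 27 kN/m

Resolving forces along and normal to the sliding plane, with the horizontal anchor force T adding T·sinα to the effective normal force and T·cosα acting up the plane against the driving force:
FS = [c_jL + (W cosα − U − V sinα + T sinα) tanφ] / [W sinα + V cosα − T cosα]
Without the anchor: N' = 180.8 kN/m, driving T_d = 93.1 kN/m, resisting R = 0·7.4 + 180.8·tan25.8° = 87.4 kN/m, FS = 0.94.
Setting FS = 1.36 and solving for T:
1.36·(93.1 − T cos25.4°) = 87.4 + T sin25.4°·tan25.8°
T·(sin25.4°·tan25.8° + 1.36·cos25.4°) = 1.36·93.1 − 87.4
T·(0.4289·0.4834 + 1.36·0.9033) = 126.6 − 87.4 = 39.3
T·1.4359 = 39.3
T = 27.3 kN/m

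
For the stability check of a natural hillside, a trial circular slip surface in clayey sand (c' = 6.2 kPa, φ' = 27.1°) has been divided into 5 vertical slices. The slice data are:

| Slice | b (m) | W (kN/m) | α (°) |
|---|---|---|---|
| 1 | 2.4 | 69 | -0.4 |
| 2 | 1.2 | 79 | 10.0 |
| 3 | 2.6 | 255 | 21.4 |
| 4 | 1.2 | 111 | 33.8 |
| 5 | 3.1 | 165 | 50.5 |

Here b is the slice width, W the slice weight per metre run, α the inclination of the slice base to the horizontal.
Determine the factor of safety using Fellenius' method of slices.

Ordinary method of slices: FS = Σ[c'·Δl_i + (W_i cosα_i)·tanφ'] / Σ W_i sinα_i, with Δl_i = b_i / cosα_i.
Slice 1: Δl = 2.4/cos(-0.4°) = 2.400 m; N'_1 = 69·cos(-0.4°) = 69.0; c'Δl = 14.88; W sinα = -0.5
Slice 2: Δl = 1.2/cos10.0° = 1.219 m; N'_2 = 79·cos10.0° = 77.8; c'Δl = 7.55; W sinα = 13.7
Slice 3: Δl = 2.6/cos21.4° = 2.793 m; N'_3 = 255·cos21.4° = 237.4; c'Δl = 17.31; W sinα = 93.0
Slice 4: Δl = 1.2/cos33.8° = 1.444 m; N'_4 = 111·cos33.8° = 92.2; c'Δl = 8.95; W sinα = 61.7
Slice 5: Δl = 3.1/cos50.5° = 4.874 m; N'_5 = 165·cos50.5° = 105.0; c'Δl = 30.22; W sinα = 127.3
Σc'Δl = 78.9 kN/m; ΣN' = 581.4 kN/m; ΣW sinα = 295.3 kN/m
Resisting = 78.9 + 581.4·tan27.1° = 78.9 + 297.5 = 376.4 kN/m
FS = 376.4 / 295.3 = 1.275

FS = 1.27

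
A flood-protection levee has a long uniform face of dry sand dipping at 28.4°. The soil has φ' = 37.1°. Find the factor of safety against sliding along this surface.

FS = 1.40

For a dry cohesionless infinite slope the factor of safety is FS = tanφ' / tanβ.
FS = tan37.1° / tan28.4° = 0.7563 / 0.5407 = 1.399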